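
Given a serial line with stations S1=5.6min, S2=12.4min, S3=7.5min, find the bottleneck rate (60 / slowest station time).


Bottleneck = longest station time
Station times: [5.6, 12.4, 7.5]
Max = 12.4 min
Rate = 60 / 12.4
= 4.84 units/hour (bottleneck: 12.4min)


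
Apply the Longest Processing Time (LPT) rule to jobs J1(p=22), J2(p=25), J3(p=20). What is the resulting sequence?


LPT: sort by longest processing time first
  J2: p=25
  J1: p=22
  J3: p=20
Order: J2 → J1 → J3


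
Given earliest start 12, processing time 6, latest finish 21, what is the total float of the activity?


EF = ES + duration = 12 + 6 = 18
LS = LF - duration = 21 - 6 = 15
Total Float = LF - EF = 21 - 18
(or LS - ES = 15 - 12)
= 3


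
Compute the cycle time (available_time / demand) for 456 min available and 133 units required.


Cycle time = available time / demand
= 456 / 133
= 3.43 min/unit


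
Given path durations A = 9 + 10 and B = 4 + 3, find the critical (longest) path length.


Path A: 9 + 10 = 19
Path B: 4 + 3 = 7
Critical path = longest = max(19, 7)
= 19 (Path A)


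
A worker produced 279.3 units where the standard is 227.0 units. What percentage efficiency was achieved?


Efficiency = (actual / standard) × 100
= (279.3 / 227.0) × 100
= 123.0%


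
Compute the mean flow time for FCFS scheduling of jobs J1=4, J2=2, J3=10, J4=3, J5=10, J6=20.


Completion times:
  J1: completes at 4
  J2: completes at 6
  J3: completes at 16
  J4: completes at 19
  J5: completes at 29
  J6: completes at 49
Sum = 123
Average = 123/6
= 20.50


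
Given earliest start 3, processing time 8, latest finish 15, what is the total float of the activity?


EF = ES + duration = 3 + 8 = 11
LS = LF - duration = 15 - 8 = 7
Total Float = LF - EF = 15 - 11
(or LS - ES = 7 - 3)
= 4


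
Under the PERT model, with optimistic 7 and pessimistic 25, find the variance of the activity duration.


σ² = ((p - o) / 6)² = (p - o)² / 36
= (25 - 7)² / 36
= 18² / 36
= 324 / 36
= 9.0000


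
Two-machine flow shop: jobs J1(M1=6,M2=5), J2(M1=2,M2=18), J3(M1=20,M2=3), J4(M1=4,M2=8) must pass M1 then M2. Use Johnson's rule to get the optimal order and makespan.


Johnson's rule:
Group 1 (M1≤M2, sort by M1): ['J2', 'J4']
Group 2 (M1>M2, sort desc M2): ['J1', 'J3']
Sequence: J2 → J4 → J1 → J3
Makespan calculation:
  J2: M1 done=2, M2 done=20
  J4: M1 done=6, M2 done=28
  J1: M1 done=12, M2 done=33
  J3: M1 done=32, M2 done=36
= Sequence: J2 → J4 → J1 → J3, Makespan: 36


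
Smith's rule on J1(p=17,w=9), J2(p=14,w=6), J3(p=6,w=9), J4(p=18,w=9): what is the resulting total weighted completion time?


WSPT order (by p/w): J3 → J1 → J4 → J2
  J3: C=6, w·C=9×6=54
  J1: C=23, w·C=9×23=207
  J4: C=41, w·C=9×41=369
  J2: C=55, w·C=6×55=330
Σ w·C = 960
= 960


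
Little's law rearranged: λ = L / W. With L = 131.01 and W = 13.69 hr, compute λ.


Little's law: L = λW → λ = L / W
= 131.01 / 13.69
= 9.57 per hour


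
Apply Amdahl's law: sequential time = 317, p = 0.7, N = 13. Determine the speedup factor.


Amdahl's law: T_p = T × ((1-p) + p/N)
= 317 × ((1-0.7) + 0.7/13)
= 317 × (0.30 + 0.0538)
= 317 × 0.3538
= 112.17
Speedup = 317/112.17
= 2.83×


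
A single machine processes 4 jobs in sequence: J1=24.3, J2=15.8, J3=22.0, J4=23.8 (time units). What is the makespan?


Sequential makespan: sum all processing times
= 24.3 + 15.8 + 22.0 + 23.8
= 85.9 time units


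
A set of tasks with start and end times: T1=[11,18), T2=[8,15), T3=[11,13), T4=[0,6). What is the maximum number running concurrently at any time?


Check each time point for overlaps:
  t=11: 3 tasks active (T1, T2, T3)
Max concurrent = 3


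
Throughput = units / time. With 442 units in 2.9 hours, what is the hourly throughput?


Throughput = units / time
= 442 / 2.9
= 152.4 units/hour


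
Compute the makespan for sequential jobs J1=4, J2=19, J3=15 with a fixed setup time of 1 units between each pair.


Makespan = Σ processing + (n-1) × setup
= (4 + 19 + 15) + (3-1)×1
= 38 + 2
= 40 time units


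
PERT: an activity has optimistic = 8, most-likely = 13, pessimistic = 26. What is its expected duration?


te = (o + 4m + p) / 6
= (8 + 4×13 + 26) / 6
= (8 + 52 + 26) / 6
= 86 / 6
= 14.33


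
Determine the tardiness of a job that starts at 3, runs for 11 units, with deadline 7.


Completion = start + processing = 3 + 11 = 14
Tardiness = max(0, C - d) = max(0, 14 - 7)
= max(0, 7)
= 7


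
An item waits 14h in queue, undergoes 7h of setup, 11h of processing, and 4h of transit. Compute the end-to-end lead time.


Lead time = queue + setup + processing + transit
= 14 + 7 + 11 + 4
= 36 hours


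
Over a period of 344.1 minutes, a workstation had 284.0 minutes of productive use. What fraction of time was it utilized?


Utilization = busy / total × 100
= 284.0 / 344.1 × 100
= 82.5%


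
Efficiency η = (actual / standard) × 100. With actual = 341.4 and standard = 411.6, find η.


Efficiency = (actual / standard) × 100
= (341.4 / 411.6) × 100
= 82.9%


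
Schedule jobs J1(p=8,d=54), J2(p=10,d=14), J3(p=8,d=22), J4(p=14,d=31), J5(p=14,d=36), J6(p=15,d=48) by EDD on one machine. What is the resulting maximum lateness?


EDD order: J2 → J3 → J4 → J5 → J6 → J1
Completion and lateness:
  J2: C=10, d=14, L=10-14=-4
  J3: C=18, d=22, L=18-22=-4
  J4: C=32, d=31, L=32-31=1
  J5: C=46, d=36, L=46-36=10
  J6: C=61, d=48, L=61-48=13
  J1: C=69, d=54, L=69-54=15
Lmax = max(-4, -4, 1, 10, 13, 15)
= 15


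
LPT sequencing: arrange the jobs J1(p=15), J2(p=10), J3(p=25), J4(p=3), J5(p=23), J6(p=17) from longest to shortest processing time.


LPT: sort by longest processing time first
  J3: p=25
  J5: p=23
  J6: p=17
  J1: p=15
  J2: p=10
  J4: p=3
Order: J3 → J5 → J6 → J1 → J2 → J4


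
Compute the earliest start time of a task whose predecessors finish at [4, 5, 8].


ES = max of all predecessor completion times
Predecessors: [4, 5, 8]
ES = max(4, 5, 8)
= 8


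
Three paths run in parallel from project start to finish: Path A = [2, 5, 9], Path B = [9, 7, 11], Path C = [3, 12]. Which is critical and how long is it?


Path A: 2 + 5 + 9 = 16
Path B: 9 + 7 + 11 = 27
Path C: 3 + 12 = 15
Critical path = longest = max(16, 27, 15)
= 27 (Path B)


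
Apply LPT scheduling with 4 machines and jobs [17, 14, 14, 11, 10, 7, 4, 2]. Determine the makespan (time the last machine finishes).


Jobs (LPT sorted): [17, 14, 14, 11, 10, 7, 4, 2]
Machines: 4
  J=17 → Machine 1 (load: 0+17=17)
  J=14 → Machine 2 (load: 0+14=14)
  J=14 → Machine 3 (load: 0+14=14)
  J=11 → Machine 4 (load: 0+11=11)
  J=10 → Machine 4 (load: 11+10=21)
  J=7 → Machine 2 (load: 14+7=21)
  J=4 → Machine 3 (load: 14+4=18)
  J=2 → Machine 1 (load: 17+2=19)
Machine loads: [19, 21, 18, 21]
Makespan = max = 21 time units


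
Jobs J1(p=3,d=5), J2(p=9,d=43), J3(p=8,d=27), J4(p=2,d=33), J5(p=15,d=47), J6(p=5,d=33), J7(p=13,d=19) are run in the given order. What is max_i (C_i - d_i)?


Lateness per job (L = C - d):
  J1: C=3, d=5, L=-2
  J2: C=12, d=43, L=-31
  J3: C=20, d=27, L=-7
  J4: C=22, d=33, L=-11
  J5: C=37, d=47, L=-10
  J6: C=42, d=33, L=9
  J7: C=55, d=19, L=36
Lmax = max(-2, -31, -7, -11, -10, 9, 36)
= 36


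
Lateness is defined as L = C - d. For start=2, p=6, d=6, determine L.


Completion = 2 + 6 = 8
Lateness = C - d = 8 - 6
= 2


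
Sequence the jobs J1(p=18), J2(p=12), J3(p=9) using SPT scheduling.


SPT: sort by shortest processing time
  J3: p=9
  J2: p=12
  J1: p=18
Order: J3 → J2 → J1


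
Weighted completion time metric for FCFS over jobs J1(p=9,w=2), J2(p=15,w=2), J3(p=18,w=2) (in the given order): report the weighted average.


Completion times:
  J1: C=9, w×C=2×9=18
  J2: C=24, w×C=2×24=48
  J3: C=42, w×C=2×42=84
Sum w×C = 150
Sum w = 6
Weighted avg = 150/6
= 25.00


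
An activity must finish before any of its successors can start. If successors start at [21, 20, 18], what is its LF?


LF = min of all successor start times
Successors start at: [21, 20, 18]
LF = min(21, 20, 18)
= 18


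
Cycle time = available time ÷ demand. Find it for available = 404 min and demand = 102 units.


Cycle time = available time / demand
= 404 / 102
= 3.96 min/unit


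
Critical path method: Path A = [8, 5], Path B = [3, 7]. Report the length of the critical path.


Path A: 8 + 5 = 13
Path B: 3 + 7 = 10
Critical path = longest = max(13, 10)
= 13 (Path A)


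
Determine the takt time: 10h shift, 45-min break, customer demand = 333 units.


Available = 10×60 - 45 = 555 min
Takt time = 555 / 333
= 1.67 min/unit


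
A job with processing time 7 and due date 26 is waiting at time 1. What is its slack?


Slack = due - current_time - processing
= 26 - 1 - 7
= 18


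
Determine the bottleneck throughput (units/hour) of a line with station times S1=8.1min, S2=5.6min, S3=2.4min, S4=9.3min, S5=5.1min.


Bottleneck = longest station time
Station times: [8.1, 5.6, 2.4, 9.3, 5.1]
Max = 9.3 min
Rate = 60 / 9.3
= 6.45 units/hour (bottleneck: 9.3min)


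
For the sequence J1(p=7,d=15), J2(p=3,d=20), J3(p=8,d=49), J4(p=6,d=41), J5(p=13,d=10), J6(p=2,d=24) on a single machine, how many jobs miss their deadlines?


Completion vs due date:
  J1: C=7, d=15 → on time
  J2: C=10, d=20 → on time
  J3: C=18, d=49 → on time
  J4: C=24, d=41 → on time
  J5: C=37, d=10 → TARDY
  J6: C=39, d=24 → TARDY
Tardy jobs: J5, J6
Count = 2


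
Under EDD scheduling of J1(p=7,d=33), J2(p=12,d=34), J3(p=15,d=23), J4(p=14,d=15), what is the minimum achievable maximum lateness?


EDD order: J4 → J3 → J1 → J2
Completion and lateness:
  J4: C=14, d=15, L=14-15=-1
  J3: C=29, d=23, L=29-23=6
  J1: C=36, d=33, L=36-33=3
  J2: C=48, d=34, L=48-34=14
Lmax = max(-1, 6, 3, 14)
= 14


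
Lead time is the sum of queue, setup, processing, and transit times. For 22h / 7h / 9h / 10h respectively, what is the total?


Lead time = queue + setup + processing + transit
= 22 + 7 + 9 + 10
= 48 hours


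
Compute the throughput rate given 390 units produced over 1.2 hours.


Throughput = units / time
= 390 / 1.2
= 325.0 units/hour


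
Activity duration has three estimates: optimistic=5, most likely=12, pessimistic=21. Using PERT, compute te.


te = (o + 4m + p) / 6
= (5 + 4×12 + 21) / 6
= (5 + 48 + 21) / 6
= 74 / 6
= 12.33


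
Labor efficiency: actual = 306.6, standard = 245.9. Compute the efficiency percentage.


Efficiency = (actual / standard) × 100
= (306.6 / 245.9) × 100
= 124.7%


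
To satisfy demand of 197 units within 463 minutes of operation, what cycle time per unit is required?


Cycle time = available time / demand
= 463 / 197
= 2.35 min/unit


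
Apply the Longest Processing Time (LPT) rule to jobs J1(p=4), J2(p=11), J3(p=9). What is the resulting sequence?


LPT: sort by longest processing time first
  J2: p=11
  J3: p=9
  J1: p=4
Order: J2 → J3 → J1


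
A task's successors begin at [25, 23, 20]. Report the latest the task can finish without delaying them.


LF = min of all successor start times
Successors start at: [25, 23, 20]
LF = min(25, 23, 20)
= 20


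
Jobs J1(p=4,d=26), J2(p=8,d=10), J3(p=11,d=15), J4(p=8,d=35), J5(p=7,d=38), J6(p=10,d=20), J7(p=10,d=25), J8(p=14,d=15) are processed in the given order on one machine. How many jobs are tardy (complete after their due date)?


Completion vs due date:
  J1: C=4, d=26 → on time
  J2: C=12, d=10 → TARDY
  J3: C=23, d=15 → TARDY
  J4: C=31, d=35 → on time
  J5: C=38, d=38 → on time
  J6: C=48, d=20 → TARDY
  J7: C=58, d=25 → TARDY
  J8: C=72, d=15 → TARDY
Tardy jobs: J2, J3, J6, J7, J8
Count = 5


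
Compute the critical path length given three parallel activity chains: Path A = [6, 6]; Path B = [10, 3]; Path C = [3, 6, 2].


Path A: 6 + 6 = 12
Path B: 10 + 3 = 13
Path C: 3 + 6 + 2 = 11
Critical path = longest = max(12, 13, 11)
= 13 (Path B)


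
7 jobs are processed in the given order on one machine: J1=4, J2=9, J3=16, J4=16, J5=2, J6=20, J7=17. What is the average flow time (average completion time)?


Completion times:
  J1: completes at 4
  J2: completes at 13
  J3: completes at 29
  J4: completes at 45
  J5: completes at 47
  J6: completes at 67
  J7: completes at 84
Sum = 289
Average = 289/7
= 41.29


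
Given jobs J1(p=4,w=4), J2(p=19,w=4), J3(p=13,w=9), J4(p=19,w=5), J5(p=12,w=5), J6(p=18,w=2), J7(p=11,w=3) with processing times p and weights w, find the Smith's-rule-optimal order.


WSPT (Smith's rule): sort by p/w ascending
  J1: p/w = 4/4 = 1.000
  J3: p/w = 13/9 = 1.444
  J5: p/w = 12/5 = 2.400
  J7: p/w = 11/3 = 3.667
  J4: p/w = 19/5 = 3.800
  J2: p/w = 19/4 = 4.750
  J6: p/w = 18/2 = 9.000
Order: J1 → J3 → J5 → J7 → J4 → J2 → J6


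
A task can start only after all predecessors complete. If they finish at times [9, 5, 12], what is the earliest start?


ES = max of all predecessor completion times
Predecessors: [9, 5, 12]
ES = max(9, 5, 12)
= 12


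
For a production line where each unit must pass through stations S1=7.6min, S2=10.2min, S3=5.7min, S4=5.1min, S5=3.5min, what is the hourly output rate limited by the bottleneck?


Bottleneck = longest station time
Station times: [7.6, 10.2, 5.7, 5.1, 3.5]
Max = 10.2 min
Rate = 60 / 10.2
= 5.88 units/hour (bottleneck: 10.2min)


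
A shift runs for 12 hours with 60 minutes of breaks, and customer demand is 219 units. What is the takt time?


Available = 12×60 - 60 = 660 min
Takt time = 660 / 219
= 3.01 min/unit


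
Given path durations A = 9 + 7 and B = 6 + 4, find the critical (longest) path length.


Path A: 9 + 7 = 16
Path B: 6 + 4 = 10
Critical path = longest = max(16, 10)
= 16 (Path A)


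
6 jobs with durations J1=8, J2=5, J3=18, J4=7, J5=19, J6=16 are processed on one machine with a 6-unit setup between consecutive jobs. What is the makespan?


Makespan = Σ processing + (n-1) × setup
= (8 + 5 + 18 + 7 + 19 + 16) + (6-1)×6
= 73 + 30
= 103 time units


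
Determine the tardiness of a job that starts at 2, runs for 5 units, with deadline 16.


Completion = start + processing = 2 + 5 = 7
Tardiness = max(0, C - d) = max(0, 7 - 16)
= max(0, -9)
= 0


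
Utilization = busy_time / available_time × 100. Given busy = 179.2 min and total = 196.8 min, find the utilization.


Utilization = busy / total × 100
= 179.2 / 196.8 × 100
= 91.1%


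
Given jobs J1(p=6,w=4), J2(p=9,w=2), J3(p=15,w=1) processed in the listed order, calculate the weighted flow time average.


Completion times:
  J1: C=6, w×C=4×6=24
  J2: C=15, w×C=2×15=30
  J3: C=30, w×C=1×30=30
Sum w×C = 84
Sum w = 7
Weighted avg = 84/7
= 12.00


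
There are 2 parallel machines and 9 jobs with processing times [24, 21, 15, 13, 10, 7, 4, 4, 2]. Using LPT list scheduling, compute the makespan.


Jobs (LPT sorted): [24, 21, 15, 13, 10, 7, 4, 4, 2]
Machines: 2
  J=24 → Machine 1 (load: 0+24=24)
  J=21 → Machine 2 (load: 0+21=21)
  J=15 → Machine 2 (load: 21+15=36)
  J=13 → Machine 1 (load: 24+13=37)
  J=10 → Machine 2 (load: 36+10=46)
  J=7 → Machine 1 (load: 37+7=44)
  J=4 → Machine 1 (load: 44+4=48)
  J=4 → Machine 2 (load: 46+4=50)
  J=2 → Machine 1 (load: 48+2=50)
Machine loads: [50, 50]
Makespan = max = 50 time units


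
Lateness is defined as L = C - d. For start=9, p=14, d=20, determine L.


Completion = 9 + 14 = 23
Lateness = C - d = 23 - 20
= 3


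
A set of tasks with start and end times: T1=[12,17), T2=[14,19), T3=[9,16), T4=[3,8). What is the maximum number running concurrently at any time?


Check each time point for overlaps:
  t=14: 3 tasks active (T1, T2, T3)
Max concurrent = 3


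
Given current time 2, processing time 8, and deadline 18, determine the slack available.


Slack = due - current_time - processing
= 18 - 2 - 8
= 8


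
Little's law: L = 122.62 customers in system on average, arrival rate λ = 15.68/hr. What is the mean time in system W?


Little's law: L = λW → W = L / λ
= 122.62 / 15.68
= 7.82 hours


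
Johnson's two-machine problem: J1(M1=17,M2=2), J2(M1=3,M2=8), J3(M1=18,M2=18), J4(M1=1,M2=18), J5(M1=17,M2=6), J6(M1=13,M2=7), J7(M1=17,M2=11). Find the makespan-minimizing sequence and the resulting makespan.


Johnson's rule:
Group 1 (M1≤M2, sort by M1): ['J4', 'J2', 'J3']
Group 2 (M1>M2, sort desc M2): ['J7', 'J6', 'J5', 'J1']
Sequence: J4 → J2 → J3 → J7 → J6 → J5 → J1
Makespan calculation:
  J4: M1 done=1, M2 done=19
  J2: M1 done=4, M2 done=27
  J3: M1 done=22, M2 done=45
  J7: M1 done=39, M2 done=56
  J6: M1 done=52, M2 done=63
  J5: M1 done=69, M2 done=75
  J1: M1 done=86, M2 done=88
= Sequence: J4 → J2 → J3 → J7 → J6 → J5 → J1, Makespan: 88


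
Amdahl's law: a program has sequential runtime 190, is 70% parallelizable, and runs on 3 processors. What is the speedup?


Amdahl's law: T_p = T × ((1-p) + p/N)
= 190 × ((1-0.7) + 0.7/3)
= 190 × (0.30 + 0.2333)
= 190 × 0.5333
= 101.33
Speedup = 190/101.33
= 1.88×


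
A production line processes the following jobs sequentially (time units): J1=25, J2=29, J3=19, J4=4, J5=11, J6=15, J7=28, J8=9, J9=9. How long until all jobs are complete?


Sequential makespan: sum all processing times
= 25 + 29 + 19 + 4 + 11 + 15 + 28 + 9 + 9
= 149 time units


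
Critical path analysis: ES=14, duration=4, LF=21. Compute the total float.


EF = ES + duration = 14 + 4 = 18
LS = LF - duration = 21 - 4 = 17
Total Float = LF - EF = 21 - 18
(or LS - ES = 17 - 14)
= 3


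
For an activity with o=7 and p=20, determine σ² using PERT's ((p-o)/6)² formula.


σ² = ((p - o) / 6)² = (p - o)² / 36
= (20 - 7)² / 36
= 13² / 36
= 169 / 36
= 4.6944


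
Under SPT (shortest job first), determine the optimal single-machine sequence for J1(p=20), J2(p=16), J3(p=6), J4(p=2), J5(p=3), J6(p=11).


SPT: sort by shortest processing time
  J4: p=2
  J5: p=3
  J3: p=6
  J6: p=11
  J2: p=16
  J1: p=20
Order: J4 → J5 → J3 → J6 → J2 → J1


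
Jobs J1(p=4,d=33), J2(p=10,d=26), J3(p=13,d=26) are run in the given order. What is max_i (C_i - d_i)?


Lateness per job (L = C - d):
  J1: C=4, d=33, L=-29
  J2: C=14, d=26, L=-12
  J3: C=27, d=26, L=1
Lmax = max(-29, -12, 1)
= 1


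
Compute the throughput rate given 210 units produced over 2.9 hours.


Throughput = units / time
= 210 / 2.9
= 72.4 units/hour


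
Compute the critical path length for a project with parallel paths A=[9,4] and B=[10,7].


Path A: 9 + 4 = 13
Path B: 10 + 7 = 17
Critical path = longest = max(13, 17)
= 17 (Path B)


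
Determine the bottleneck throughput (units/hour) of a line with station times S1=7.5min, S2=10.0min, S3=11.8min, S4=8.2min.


Bottleneck = longest station time
Station times: [7.5, 10.0, 11.8, 8.2]
Max = 11.8 min
Rate = 60 / 11.8
= 5.08 units/hour (bottleneck: 11.8min)


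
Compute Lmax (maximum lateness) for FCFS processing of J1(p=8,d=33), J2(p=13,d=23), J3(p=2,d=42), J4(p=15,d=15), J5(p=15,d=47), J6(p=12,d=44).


Lateness per job (L = C - d):
  J1: C=8, d=33, L=-25
  J2: C=21, d=23, L=-2
  J3: C=23, d=42, L=-19
  J4: C=38, d=15, L=23
  J5: C=53, d=47, L=6
  J6: C=65, d=44, L=21
Lmax = max(-25, -2, -19, 23, 6, 21)
= 23


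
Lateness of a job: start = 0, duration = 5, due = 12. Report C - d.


Completion = 0 + 5 = 5
Lateness = C - d = 5 - 12
= -7


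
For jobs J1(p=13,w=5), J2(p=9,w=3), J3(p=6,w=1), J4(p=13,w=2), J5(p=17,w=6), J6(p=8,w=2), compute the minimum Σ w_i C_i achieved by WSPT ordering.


WSPT order (by p/w): J1 → J5 → J2 → J6 → J3 → J4
  J1: C=13, w·C=5×13=65
  J5: C=30, w·C=6×30=180
  J2: C=39, w·C=3×39=117
  J6: C=47, w·C=2×47=94
  J3: C=53, w·C=1×53=53
  J4: C=66, w·C=2×66=132
Σ w·C = 641
= 641


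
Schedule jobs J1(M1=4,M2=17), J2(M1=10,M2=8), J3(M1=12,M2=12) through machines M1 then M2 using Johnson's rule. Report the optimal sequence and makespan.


Johnson's rule:
Group 1 (M1≤M2, sort by M1): ['J1', 'J3']
Group 2 (M1>M2, sort desc M2): ['J2']
Sequence: J1 → J3 → J2
Makespan calculation:
  J1: M1 done=4, M2 done=21
  J3: M1 done=16, M2 done=33
  J2: M1 done=26, M2 done=41
= Sequence: J1 → J3 → J2, Makespan: 41


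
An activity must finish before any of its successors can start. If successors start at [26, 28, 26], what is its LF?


LF = min of all successor start times
Successors start at: [26, 28, 26]
LF = min(26, 28, 26)
= 26


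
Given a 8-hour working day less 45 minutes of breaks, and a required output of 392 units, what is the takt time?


Available = 8×60 - 45 = 435 min
Takt time = 435 / 392
= 1.11 min/unit


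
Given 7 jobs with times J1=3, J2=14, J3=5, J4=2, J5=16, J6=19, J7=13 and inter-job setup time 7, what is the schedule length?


Makespan = Σ processing + (n-1) × setup
= (3 + 14 + 5 + 2 + 16 + 19 + 13) + (7-1)×7
= 72 + 42
= 114 time units


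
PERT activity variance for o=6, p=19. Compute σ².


σ² = ((p - o) / 6)² = (p - o)² / 36
= (19 - 6)² / 36
= 13² / 36
= 169 / 36
= 4.6944


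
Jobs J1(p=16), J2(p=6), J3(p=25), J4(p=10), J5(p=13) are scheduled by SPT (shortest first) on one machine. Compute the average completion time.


SPT order: J2 → J4 → J5 → J1 → J3
Completion times:
  J2: C=6
  J4: C=16
  J5: C=29
  J1: C=45
  J3: C=70
Sum = 166, n = 5
Mean flow = 166/5
= 33.20


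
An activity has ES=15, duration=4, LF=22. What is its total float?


EF = ES + duration = 15 + 4 = 19
LS = LF - duration = 22 - 4 = 18
Total Float = LF - EF = 22 - 19
(or LS - ES = 18 - 15)
= 3


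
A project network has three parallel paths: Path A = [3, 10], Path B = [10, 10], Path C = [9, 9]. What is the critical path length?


Path A: 3 + 10 = 13
Path B: 10 + 10 = 20
Path C: 9 + 9 = 18
Critical path = longest = max(13, 20, 18)
= 20 (Path B)


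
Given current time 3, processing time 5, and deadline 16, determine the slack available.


Slack = due - current_time - processing
= 16 - 3 - 5
= 8


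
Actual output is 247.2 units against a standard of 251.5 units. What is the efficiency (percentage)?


Efficiency = (actual / standard) × 100
= (247.2 / 251.5) × 100
= 98.3%


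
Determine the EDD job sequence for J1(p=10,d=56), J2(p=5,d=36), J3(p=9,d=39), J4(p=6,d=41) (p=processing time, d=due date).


EDD: sort by earliest due date
  J2: d=36, p=5
  J3: d=39, p=9
  J4: d=41, p=6
  J1: d=56, p=10
Order: J2 → J3 → J4 → J1


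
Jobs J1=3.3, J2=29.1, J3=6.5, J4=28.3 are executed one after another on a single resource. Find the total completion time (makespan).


Sequential makespan: sum all processing times
= 3.3 + 29.1 + 6.5 + 28.3
= 67.2 time units


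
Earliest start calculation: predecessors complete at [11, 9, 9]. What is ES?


ES = max of all predecessor completion times
Predecessors: [11, 9, 9]
ES = max(11, 9, 9)
= 11


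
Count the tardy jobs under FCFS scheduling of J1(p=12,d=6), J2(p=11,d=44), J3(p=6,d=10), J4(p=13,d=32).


Completion vs due date:
  J1: C=12, d=6 → TARDY
  J2: C=23, d=44 → on time
  J3: C=29, d=10 → TARDY
  J4: C=42, d=32 → TARDY
Tardy jobs: J1, J3, J4
Count = 3


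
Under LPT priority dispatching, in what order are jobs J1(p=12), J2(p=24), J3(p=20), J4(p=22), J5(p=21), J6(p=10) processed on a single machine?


LPT: sort by longest processing time first
  J2: p=24
  J4: p=22
  J5: p=21
  J3: p=20
  J1: p=12
  J6: p=10
Order: J2 → J4 → J5 → J3 → J1 → J6


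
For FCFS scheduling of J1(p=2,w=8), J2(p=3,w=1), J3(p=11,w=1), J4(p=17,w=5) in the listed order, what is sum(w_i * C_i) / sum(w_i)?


Completion times:
  J1: C=2, w×C=8×2=16
  J2: C=5, w×C=1×5=5
  J3: C=16, w×C=1×16=16
  J4: C=33, w×C=5×33=165
Sum w×C = 202
Sum w = 15
Weighted avg = 202/15
= 13.47


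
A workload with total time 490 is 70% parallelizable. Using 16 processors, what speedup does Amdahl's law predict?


Amdahl's law: T_p = T × ((1-p) + p/N)
= 490 × ((1-0.7) + 0.7/16)
= 490 × (0.30 + 0.0437)
= 490 × 0.3438
= 168.44
Speedup = 490/168.44
= 2.91×


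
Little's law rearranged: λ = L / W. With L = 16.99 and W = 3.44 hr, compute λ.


Little's law: L = λW → λ = L / W
= 16.99 / 3.44
= 4.94 per hour


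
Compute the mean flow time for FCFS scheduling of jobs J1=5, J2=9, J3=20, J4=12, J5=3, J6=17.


Completion times:
  J1: completes at 5
  J2: completes at 14
  J3: completes at 34
  J4: completes at 46
  J5: completes at 49
  J6: completes at 66
Sum = 214
Average = 214/6
= 35.67


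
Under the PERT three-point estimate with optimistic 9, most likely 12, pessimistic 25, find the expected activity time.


te = (o + 4m + p) / 6
= (9 + 4×12 + 25) / 6
= (9 + 48 + 25) / 6
= 82 / 6
= 13.67


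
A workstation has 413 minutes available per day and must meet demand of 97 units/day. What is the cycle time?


Cycle time = available time / demand
= 413 / 97
= 4.26 min/unit


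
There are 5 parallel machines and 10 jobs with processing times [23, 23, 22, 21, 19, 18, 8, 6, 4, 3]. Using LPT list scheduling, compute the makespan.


Jobs (LPT sorted): [23, 23, 22, 21, 19, 18, 8, 6, 4, 3]
Machines: 5
  J=23 → Machine 1 (load: 0+23=23)
  J=23 → Machine 2 (load: 0+23=23)
  J=22 → Machine 3 (load: 0+22=22)
  J=21 → Machine 4 (load: 0+21=21)
  J=19 → Machine 5 (load: 0+19=19)
  J=18 → Machine 5 (load: 19+18=37)
  J=8 → Machine 4 (load: 21+8=29)
  J=6 → Machine 3 (load: 22+6=28)
  J=4 → Machine 1 (load: 23+4=27)
  J=3 → Machine 2 (load: 23+3=26)
Machine loads: [27, 26, 28, 29, 37]
Makespan = max = 37 time units


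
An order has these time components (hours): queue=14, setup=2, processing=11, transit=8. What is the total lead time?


Lead time = queue + setup + processing + transit
= 14 + 2 + 11 + 8
= 35 hours


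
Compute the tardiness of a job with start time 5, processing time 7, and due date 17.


Completion = start + processing = 5 + 7 = 12
Tardiness = max(0, C - d) = max(0, 12 - 17)
= max(0, -5)
= 0


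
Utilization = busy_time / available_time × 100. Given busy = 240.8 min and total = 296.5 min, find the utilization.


Utilization = busy / total × 100
= 240.8 / 296.5 × 100
= 81.2%


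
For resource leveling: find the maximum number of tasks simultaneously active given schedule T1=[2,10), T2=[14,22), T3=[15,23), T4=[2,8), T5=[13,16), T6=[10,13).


Check each time point for overlaps:
  t=15: 3 tasks active (T2, T3, T5)
Max concurrent = 3


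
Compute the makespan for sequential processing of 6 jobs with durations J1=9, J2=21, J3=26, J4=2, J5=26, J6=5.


Sequential makespan: sum all processing times
= 9 + 21 + 26 + 2 + 26 + 5
= 89 time units


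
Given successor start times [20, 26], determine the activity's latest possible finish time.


LF = min of all successor start times
Successors start at: [20, 26]
LF = min(20, 26)
= 20


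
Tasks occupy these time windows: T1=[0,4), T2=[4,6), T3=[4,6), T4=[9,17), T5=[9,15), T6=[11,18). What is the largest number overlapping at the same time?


Check each time point for overlaps:
  t=11: 3 tasks active (T4, T5, T6)
Max concurrent = 3


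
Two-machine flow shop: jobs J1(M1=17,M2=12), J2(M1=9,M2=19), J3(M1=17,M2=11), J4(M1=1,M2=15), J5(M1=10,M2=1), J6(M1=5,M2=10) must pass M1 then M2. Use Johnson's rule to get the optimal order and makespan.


Johnson's rule:
Group 1 (M1≤M2, sort by M1): ['J4', 'J6', 'J2']
Group 2 (M1>M2, sort desc M2): ['J1', 'J3', 'J5']
Sequence: J4 → J6 → J2 → J1 → J3 → J5
Makespan calculation:
  J4: M1 done=1, M2 done=16
  J6: M1 done=6, M2 done=26
  J2: M1 done=15, M2 done=45
  J1: M1 done=32, M2 done=57
  J3: M1 done=49, M2 done=68
  J5: M1 done=59, M2 done=69
= Sequence: J4 → J6 → J2 → J1 → J3 → J5, Makespan: 69


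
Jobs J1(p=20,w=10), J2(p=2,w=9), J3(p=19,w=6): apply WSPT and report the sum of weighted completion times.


WSPT order (by p/w): J2 → J1 → J3
  J2: C=2, w·C=9×2=18
  J1: C=22, w·C=10×22=220
  J3: C=41, w·C=6×41=246
Σ w·C = 484
= 484


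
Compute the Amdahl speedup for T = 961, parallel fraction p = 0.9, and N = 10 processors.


Amdahl's law: T_p = T × ((1-p) + p/N)
= 961 × ((1-0.9) + 0.9/10)
= 961 × (0.10 + 0.0900)
= 961 × 0.1900
= 182.59
Speedup = 961/182.59
= 5.26×


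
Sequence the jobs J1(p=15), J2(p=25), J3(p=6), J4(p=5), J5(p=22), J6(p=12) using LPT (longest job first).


LPT: sort by longest processing time first
  J2: p=25
  J5: p=22
  J1: p=15
  J6: p=12
  J3: p=6
  J4: p=5
Order: J2 → J5 → J1 → J6 → J3 → J4


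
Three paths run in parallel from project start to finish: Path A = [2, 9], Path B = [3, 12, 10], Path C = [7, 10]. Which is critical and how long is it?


Path A: 2 + 9 = 11
Path B: 3 + 12 + 10 = 25
Path C: 7 + 10 = 17
Critical path = longest = max(11, 25, 17)
= 25 (Path B)


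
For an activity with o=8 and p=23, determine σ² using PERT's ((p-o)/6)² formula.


σ² = ((p - o) / 6)² = (p - o)² / 36
= (23 - 8)² / 36
= 15² / 36
= 225 / 36
= 6.2500


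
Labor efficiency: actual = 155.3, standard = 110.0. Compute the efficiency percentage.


Efficiency = (actual / standard) × 100
= (155.3 / 110.0) × 100
= 141.2%


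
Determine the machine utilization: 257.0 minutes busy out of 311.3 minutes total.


Utilization = busy / total × 100
= 257.0 / 311.3 × 100
= 82.6%


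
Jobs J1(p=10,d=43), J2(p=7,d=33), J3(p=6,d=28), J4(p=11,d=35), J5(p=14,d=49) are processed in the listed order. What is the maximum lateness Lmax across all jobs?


Lateness per job (L = C - d):
  J1: C=10, d=43, L=-33
  J2: C=17, d=33, L=-16
  J3: C=23, d=28, L=-5
  J4: C=34, d=35, L=-1
  J5: C=48, d=49, L=-1
Lmax = max(-33, -16, -5, -1, -1)
= -1


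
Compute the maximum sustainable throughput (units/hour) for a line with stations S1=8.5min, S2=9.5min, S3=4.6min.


Bottleneck = longest station time
Station times: [8.5, 9.5, 4.6]
Max = 9.5 min
Rate = 60 / 9.5
= 6.32 units/hour (bottleneck: 9.5min)


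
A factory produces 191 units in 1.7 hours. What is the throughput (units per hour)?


Throughput = units / time
= 191 / 1.7
= 112.4 units/hour


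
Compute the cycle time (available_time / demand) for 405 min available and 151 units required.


Cycle time = available time / demand
= 405 / 151
= 2.68 min/unit


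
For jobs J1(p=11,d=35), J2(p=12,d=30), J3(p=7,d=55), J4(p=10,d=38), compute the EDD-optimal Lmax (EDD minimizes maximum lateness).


EDD order: J2 → J1 → J4 → J3
Completion and lateness:
  J2: C=12, d=30, L=12-30=-18
  J1: C=23, d=35, L=23-35=-12
  J4: C=33, d=38, L=33-38=-5
  J3: C=40, d=55, L=40-55=-15
Lmax = max(-18, -12, -5, -15)
= -5


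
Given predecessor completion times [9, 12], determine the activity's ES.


ES = max of all predecessor completion times
Predecessors: [9, 12]
ES = max(9, 12)
= 12


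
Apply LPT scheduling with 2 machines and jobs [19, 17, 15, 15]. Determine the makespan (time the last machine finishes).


Jobs (LPT sorted): [19, 17, 15, 15]
Machines: 2
  J=19 → Machine 1 (load: 0+19=19)
  J=17 → Machine 2 (load: 0+17=17)
  J=15 → Machine 2 (load: 17+15=32)
  J=15 → Machine 1 (load: 19+15=34)
Machine loads: [34, 32]
Makespan = max = 34 time units


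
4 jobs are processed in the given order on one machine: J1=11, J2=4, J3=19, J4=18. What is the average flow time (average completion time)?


Completion times:
  J1: completes at 11
  J2: completes at 15
  J3: completes at 34
  J4: completes at 52
Sum = 112
Average = 112/4
= 28.00


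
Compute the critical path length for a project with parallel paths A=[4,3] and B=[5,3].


Path A: 4 + 3 = 7
Path B: 5 + 3 = 8
Critical path = longest = max(7, 8)
= 8 (Path B)


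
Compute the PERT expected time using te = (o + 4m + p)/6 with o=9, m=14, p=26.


te = (o + 4m + p) / 6
= (9 + 4×14 + 26) / 6
= (9 + 56 + 26) / 6
= 91 / 6
= 15.17


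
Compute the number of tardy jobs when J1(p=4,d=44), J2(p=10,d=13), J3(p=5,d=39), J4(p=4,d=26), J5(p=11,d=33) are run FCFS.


Completion vs due date:
  J1: C=4, d=44 → on time
  J2: C=14, d=13 → TARDY
  J3: C=19, d=39 → on time
  J4: C=23, d=26 → on time
  J5: C=34, d=33 → TARDY
Tardy jobs: J2, J5
Count = 2


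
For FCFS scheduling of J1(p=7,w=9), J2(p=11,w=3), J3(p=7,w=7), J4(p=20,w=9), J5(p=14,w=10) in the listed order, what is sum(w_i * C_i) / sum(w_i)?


Completion times:
  J1: C=7, w×C=9×7=63
  J2: C=18, w×C=3×18=54
  J3: C=25, w×C=7×25=175
  J4: C=45, w×C=9×45=405
  J5: C=59, w×C=10×59=590
Sum w×C = 1287
Sum w = 38
Weighted avg = 1287/38
= 33.87


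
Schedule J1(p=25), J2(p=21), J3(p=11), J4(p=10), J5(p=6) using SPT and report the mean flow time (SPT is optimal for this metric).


SPT order: J5 → J4 → J3 → J2 → J1
Completion times:
  J5: C=6
  J4: C=16
  J3: C=27
  J2: C=48
  J1: C=73
Sum = 170, n = 5
Mean flow = 170/5
= 34.00


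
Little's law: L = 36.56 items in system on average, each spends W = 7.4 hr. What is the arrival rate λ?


Little's law: L = λW → λ = L / W
= 36.56 / 7.4
= 4.94 per hour


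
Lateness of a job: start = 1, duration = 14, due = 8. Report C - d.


Completion = 1 + 14 = 15
Lateness = C - d = 15 - 8
= 7


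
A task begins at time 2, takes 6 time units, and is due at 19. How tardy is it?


Completion = start + processing = 2 + 6 = 8
Tardiness = max(0, C - d) = max(0, 8 - 19)
= max(0, -11)
= 0


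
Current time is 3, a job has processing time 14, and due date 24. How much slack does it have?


Slack = due - current_time - processing
= 24 - 3 - 14
= 7


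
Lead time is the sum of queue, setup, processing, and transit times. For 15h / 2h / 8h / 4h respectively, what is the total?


Lead time = queue + setup + processing + transit
= 15 + 2 + 8 + 4
= 29 hours


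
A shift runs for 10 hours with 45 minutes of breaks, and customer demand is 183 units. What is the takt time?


Available = 10×60 - 45 = 555 min
Takt time = 555 / 183
= 3.03 min/unit


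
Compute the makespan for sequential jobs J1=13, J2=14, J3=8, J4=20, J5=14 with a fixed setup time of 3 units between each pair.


Makespan = Σ processing + (n-1) × setup
= (13 + 14 + 8 + 20 + 14) + (5-1)×3
= 69 + 12
= 81 time units


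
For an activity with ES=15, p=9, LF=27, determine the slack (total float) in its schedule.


EF = ES + duration = 15 + 9 = 24
LS = LF - duration = 27 - 9 = 18
Total Float = LF - EF = 27 - 24
(or LS - ES = 18 - 15)
= 3


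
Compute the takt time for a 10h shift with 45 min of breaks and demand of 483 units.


Available = 10×60 - 45 = 555 min
Takt time = 555 / 483
= 1.15 min/unit


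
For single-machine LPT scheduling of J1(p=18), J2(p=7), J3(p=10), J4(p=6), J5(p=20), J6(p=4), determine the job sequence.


LPT: sort by longest processing time first
  J5: p=20
  J1: p=18
  J3: p=10
  J2: p=7
  J4: p=6
  J6: p=4
Order: J5 → J1 → J3 → J2 → J4 → J6


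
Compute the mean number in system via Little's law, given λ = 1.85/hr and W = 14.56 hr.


Little's law: L = λ × W
= 1.85 × 14.56
= 26.94


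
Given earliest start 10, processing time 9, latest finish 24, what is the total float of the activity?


EF = ES + duration = 10 + 9 = 19
LS = LF - duration = 24 - 9 = 15
Total Float = LF - EF = 24 - 19
(or LS - ES = 15 - 10)
= 5


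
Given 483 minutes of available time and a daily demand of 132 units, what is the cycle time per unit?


Cycle time = available time / demand
= 483 / 132
= 3.66 min/unit


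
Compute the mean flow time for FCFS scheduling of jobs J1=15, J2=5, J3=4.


Completion times:
  J1: completes at 15
  J2: completes at 20
  J3: completes at 24
Sum = 59
Average = 59/3
= 19.67


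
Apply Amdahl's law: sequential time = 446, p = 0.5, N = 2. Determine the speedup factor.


Amdahl's law: T_p = T × ((1-p) + p/N)
= 446 × ((1-0.5) + 0.5/2)
= 446 × (0.50 + 0.2500)
= 446 × 0.7500
= 334.50
Speedup = 446/334.50
= 1.33×


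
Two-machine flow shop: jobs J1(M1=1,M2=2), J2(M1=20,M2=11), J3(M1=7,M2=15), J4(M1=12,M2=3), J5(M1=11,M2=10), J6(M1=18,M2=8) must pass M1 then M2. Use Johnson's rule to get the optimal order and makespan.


Johnson's rule:
Group 1 (M1≤M2, sort by M1): ['J1', 'J3']
Group 2 (M1>M2, sort desc M2): ['J2', 'J5', 'J6', 'J4']
Sequence: J1 → J3 → J2 → J5 → J6 → J4
Makespan calculation:
  J1: M1 done=1, M2 done=3
  J3: M1 done=8, M2 done=23
  J2: M1 done=28, M2 done=39
  J5: M1 done=39, M2 done=49
  J6: M1 done=57, M2 done=65
  J4: M1 done=69, M2 done=72
= Sequence: J1 → J3 → J2 → J5 → J6 → J4, Makespan: 72


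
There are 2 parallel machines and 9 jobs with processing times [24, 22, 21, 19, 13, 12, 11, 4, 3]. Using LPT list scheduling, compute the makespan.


Jobs (LPT sorted): [24, 22, 21, 19, 13, 12, 11, 4, 3]
Machines: 2
  J=24 → Machine 1 (load: 0+24=24)
  J=22 → Machine 2 (load: 0+22=22)
  J=21 → Machine 2 (load: 22+21=43)
  J=19 → Machine 1 (load: 24+19=43)
  J=13 → Machine 1 (load: 43+13=56)
  J=12 → Machine 2 (load: 43+12=55)
  J=11 → Machine 2 (load: 55+11=66)
  J=4 → Machine 1 (load: 56+4=60)
  J=3 → Machine 1 (load: 60+3=63)
Machine loads: [63, 66]
Makespan = max = 66 time units


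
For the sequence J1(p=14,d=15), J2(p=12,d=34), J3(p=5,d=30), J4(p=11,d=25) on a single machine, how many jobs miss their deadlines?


Completion vs due date:
  J1: C=14, d=15 → on time
  J2: C=26, d=34 → on time
  J3: C=31, d=30 → TARDY
  J4: C=42, d=25 → TARDY
Tardy jobs: J3, J4
Count = 2


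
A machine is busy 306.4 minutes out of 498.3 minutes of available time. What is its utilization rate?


Utilization = busy / total × 100
= 306.4 / 498.3 × 100
= 61.5%


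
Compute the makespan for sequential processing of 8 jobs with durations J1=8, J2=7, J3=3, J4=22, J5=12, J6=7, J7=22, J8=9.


Sequential makespan: sum all processing times
= 8 + 7 + 3 + 22 + 12 + 7 + 22 + 9
= 90 time units


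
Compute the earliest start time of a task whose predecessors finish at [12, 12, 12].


ES = max of all predecessor completion times
Predecessors: [12, 12, 12]
ES = max(12, 12, 12)
= 12


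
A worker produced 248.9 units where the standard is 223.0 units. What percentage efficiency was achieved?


Efficiency = (actual / standard) × 100
= (248.9 / 223.0) × 100
= 111.6%


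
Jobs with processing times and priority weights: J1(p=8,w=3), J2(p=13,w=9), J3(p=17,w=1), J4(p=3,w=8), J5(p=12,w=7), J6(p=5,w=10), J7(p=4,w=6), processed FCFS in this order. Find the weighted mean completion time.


Completion times:
  J1: C=8, w×C=3×8=24
  J2: C=21, w×C=9×21=189
  J3: C=38, w×C=1×38=38
  J4: C=41, w×C=8×41=328
  J5: C=53, w×C=7×53=371
  J6: C=58, w×C=10×58=580
  J7: C=62, w×C=6×62=372
Sum w×C = 1902
Sum w = 44
Weighted avg = 1902/44
= 43.23


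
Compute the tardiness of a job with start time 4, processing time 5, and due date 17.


Completion = start + processing = 4 + 5 = 9
Tardiness = max(0, C - d) = max(0, 9 - 17)
= max(0, -8)
= 0


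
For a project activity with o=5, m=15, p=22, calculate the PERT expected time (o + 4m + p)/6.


te = (o + 4m + p) / 6
= (5 + 4×15 + 22) / 6
= (5 + 60 + 22) / 6
= 87 / 6
= 14.50


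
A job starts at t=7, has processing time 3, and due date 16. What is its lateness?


Completion = 7 + 3 = 10
Lateness = C - d = 10 - 16
= -6


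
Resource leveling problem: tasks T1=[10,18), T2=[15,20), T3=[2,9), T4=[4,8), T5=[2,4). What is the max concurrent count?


Check each time point for overlaps:
  t=2: 2 tasks active (T3, T5)
Max concurrent = 2


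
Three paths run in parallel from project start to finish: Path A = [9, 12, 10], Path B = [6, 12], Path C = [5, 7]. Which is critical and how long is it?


Path A: 9 + 12 + 10 = 31
Path B: 6 + 12 = 18
Path C: 5 + 7 = 12
Critical path = longest = max(31, 18, 12)
= 31 (Path A)
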